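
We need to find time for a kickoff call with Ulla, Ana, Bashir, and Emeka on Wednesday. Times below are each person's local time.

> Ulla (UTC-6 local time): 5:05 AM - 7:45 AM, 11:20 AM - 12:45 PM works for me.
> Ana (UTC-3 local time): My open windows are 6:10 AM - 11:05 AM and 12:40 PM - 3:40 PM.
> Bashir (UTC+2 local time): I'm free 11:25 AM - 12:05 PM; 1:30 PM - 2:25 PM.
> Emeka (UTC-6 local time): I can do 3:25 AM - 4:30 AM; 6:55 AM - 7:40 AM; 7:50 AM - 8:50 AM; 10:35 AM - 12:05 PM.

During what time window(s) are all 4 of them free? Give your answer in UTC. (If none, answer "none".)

Ulla in UTC: 11:05-13:45, 17:20-18:45 (add 6h to convert from UTC-6).
Ana in UTC: 09:10-14:05, 15:40-18:40 (add 3h to convert from UTC-3).
Bashir in UTC: 09:25-10:05, 11:30-12:25 (subtract 2h to convert from UTC+2).
Emeka in UTC: 09:25-10:30, 12:55-13:40, 13:50-14:50, 16:35-18:05 (add 6h to convert from UTC-6).
Ulla ∩ Ana: 11:05-13:45, 17:20-18:40.
Ulla ∩ Ana ∩ Bashir: 11:30-12:25.
Ulla ∩ Ana ∩ Bashir ∩ Emeka: ∅.
There is no time when everyone is free.

none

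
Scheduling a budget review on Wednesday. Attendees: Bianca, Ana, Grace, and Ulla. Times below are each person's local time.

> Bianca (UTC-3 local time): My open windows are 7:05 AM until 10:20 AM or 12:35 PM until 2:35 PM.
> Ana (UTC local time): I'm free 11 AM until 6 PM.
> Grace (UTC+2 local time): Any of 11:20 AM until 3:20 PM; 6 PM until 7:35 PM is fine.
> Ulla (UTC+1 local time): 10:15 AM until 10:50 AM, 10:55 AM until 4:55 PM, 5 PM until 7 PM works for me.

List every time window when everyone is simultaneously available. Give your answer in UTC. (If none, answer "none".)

11:00-13:20, 16:00-17:35

Bianca in UTC: 10:05-13:20, 15:35-17:35 (add 3h to convert from UTC-3).
Ana in UTC: 11:00-18:00.
Grace in UTC: 09:20-13:20, 16:00-17:35 (subtract 2h to convert from UTC+2).
Ulla in UTC: 09:15-09:50, 09:55-15:55, 16:00-18:00 (subtract 1h to convert from UTC+1).
Bianca ∩ Ana: 11:00-13:20, 15:35-17:35.
Bianca ∩ Ana ∩ Grace: 11:00-13:20, 16:00-17:35.
Bianca ∩ Ana ∩ Grace ∩ Ulla: 11:00-13:20, 16:00-17:35.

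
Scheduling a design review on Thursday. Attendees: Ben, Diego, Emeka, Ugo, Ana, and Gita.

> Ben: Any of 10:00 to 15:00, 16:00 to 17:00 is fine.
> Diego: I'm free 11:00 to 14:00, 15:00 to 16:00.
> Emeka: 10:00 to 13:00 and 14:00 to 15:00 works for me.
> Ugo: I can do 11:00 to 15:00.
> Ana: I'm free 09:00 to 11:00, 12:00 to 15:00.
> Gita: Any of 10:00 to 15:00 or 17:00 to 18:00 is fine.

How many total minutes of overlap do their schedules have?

60

Ben ∩ Diego: 11:00-14:00.
Ben ∩ Diego ∩ Emeka: 11:00-13:00.
Ben ∩ Diego ∩ Emeka ∩ Ugo: 11:00-13:00.
Ben ∩ Diego ∩ Emeka ∩ Ugo ∩ Ana: 12:00-13:00.
Ben ∩ Diego ∩ Emeka ∩ Ugo ∩ Ana ∩ Gita: 12:00-13:00.
That's a single block of 60 minutes.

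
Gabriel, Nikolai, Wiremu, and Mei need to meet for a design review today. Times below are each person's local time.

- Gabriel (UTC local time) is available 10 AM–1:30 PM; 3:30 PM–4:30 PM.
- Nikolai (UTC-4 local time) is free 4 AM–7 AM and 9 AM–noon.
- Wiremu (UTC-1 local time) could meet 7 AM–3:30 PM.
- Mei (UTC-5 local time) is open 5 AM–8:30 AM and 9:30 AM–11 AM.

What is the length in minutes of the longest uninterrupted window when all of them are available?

60

Gabriel in UTC: 10:00-13:30, 15:30-16:30.
Nikolai in UTC: 08:00-11:00, 13:00-16:00 (add 4h to convert from UTC-4).
Wiremu in UTC: 08:00-16:30 (add 1h to convert from UTC-1).
Mei in UTC: 10:00-13:30, 14:30-16:00 (add 5h to convert from UTC-5).
Gabriel ∩ Nikolai: 10:00-11:00, 13:00-13:30, 15:30-16:00.
Gabriel ∩ Nikolai ∩ Wiremu: 10:00-11:00, 13:00-13:30, 15:30-16:00.
Gabriel ∩ Nikolai ∩ Wiremu ∩ Mei: 10:00-11:00, 13:00-13:30, 15:30-16:00.
The longest is 10:00-11:00 at 60 minutes.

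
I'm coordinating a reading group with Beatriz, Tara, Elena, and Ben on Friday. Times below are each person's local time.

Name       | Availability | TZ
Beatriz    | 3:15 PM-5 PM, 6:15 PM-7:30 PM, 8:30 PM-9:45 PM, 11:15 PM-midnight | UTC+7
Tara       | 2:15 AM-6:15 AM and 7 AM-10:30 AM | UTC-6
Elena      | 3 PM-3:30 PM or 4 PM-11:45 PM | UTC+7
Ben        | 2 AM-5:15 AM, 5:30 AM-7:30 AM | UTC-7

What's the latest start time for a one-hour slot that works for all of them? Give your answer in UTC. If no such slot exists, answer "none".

13:30

Beatriz in UTC: 08:15-10:00, 11:15-12:30, 13:30-14:45, 16:15-17:00 (subtract 7h to convert from UTC+7).
Tara in UTC: 08:15-12:15, 13:00-16:30 (add 6h to convert from UTC-6).
Elena in UTC: 08:00-08:30, 09:00-16:45 (subtract 7h to convert from UTC+7).
Ben in UTC: 09:00-12:15, 12:30-14:30 (add 7h to convert from UTC-7).
Beatriz ∩ Tara: 08:15-10:00, 11:15-12:15, 13:30-14:45, 16:15-16:30.
Beatriz ∩ Tara ∩ Elena: 08:15-08:30, 09:00-10:00, 11:15-12:15, 13:30-14:45, 16:15-16:30.
Beatriz ∩ Tara ∩ Elena ∩ Ben: 09:00-10:00, 11:15-12:15, 13:30-14:30.
The last common window of at least 60 minutes is 13:30-14:30; a 60-minute meeting can start as late as 13:30 and still end by 14:30.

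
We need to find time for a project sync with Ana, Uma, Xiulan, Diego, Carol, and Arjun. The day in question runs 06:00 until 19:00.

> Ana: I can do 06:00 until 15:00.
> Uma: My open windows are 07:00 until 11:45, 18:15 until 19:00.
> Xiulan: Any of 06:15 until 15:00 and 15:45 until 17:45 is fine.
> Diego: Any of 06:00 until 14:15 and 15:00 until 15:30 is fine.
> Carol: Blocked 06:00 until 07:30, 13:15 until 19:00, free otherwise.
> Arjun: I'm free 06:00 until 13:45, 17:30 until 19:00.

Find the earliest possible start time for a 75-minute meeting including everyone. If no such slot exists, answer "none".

07:30

Ana free: 06:00-15:00.
Uma free: 07:00-11:45, 18:15-19:00.
Xiulan free: 06:15-15:00, 15:45-17:45.
Diego free: 06:00-14:15, 15:00-15:30.
Carol free: 07:30-13:15 (invert busy blocks within the working day).
Arjun free: 06:00-13:45, 17:30-19:00.
Ana ∩ Uma: 07:00-11:45.
Ana ∩ Uma ∩ Xiulan: 07:00-11:45.
Ana ∩ Uma ∩ Xiulan ∩ Diego: 07:00-11:45.
Ana ∩ Uma ∩ Xiulan ∩ Diego ∩ Carol: 07:30-11:45.
Ana ∩ Uma ∩ Xiulan ∩ Diego ∩ Carol ∩ Arjun: 07:30-11:45.
So the common availability across everyone is 07:30-11:45.
The first common window of at least 75 minutes is 07:30-11:45, so the earliest start is 07:30.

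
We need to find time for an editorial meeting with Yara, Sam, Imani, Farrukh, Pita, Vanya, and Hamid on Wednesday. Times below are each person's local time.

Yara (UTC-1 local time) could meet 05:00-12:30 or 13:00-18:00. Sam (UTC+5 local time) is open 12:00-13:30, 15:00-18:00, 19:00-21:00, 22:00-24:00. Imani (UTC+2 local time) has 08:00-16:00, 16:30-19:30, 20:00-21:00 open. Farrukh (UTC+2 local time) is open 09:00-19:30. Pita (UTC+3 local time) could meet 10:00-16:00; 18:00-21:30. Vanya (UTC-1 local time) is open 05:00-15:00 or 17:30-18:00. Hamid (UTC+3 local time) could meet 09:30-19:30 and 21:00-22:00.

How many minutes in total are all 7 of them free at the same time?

330

Yara in UTC: 06:00-13:30, 14:00-19:00 (add 1h to convert from UTC-1).
Sam in UTC: 07:00-08:30, 10:00-13:00, 14:00-16:00, 17:00-19:00 (subtract 5h to convert from UTC+5).
Imani in UTC: 06:00-14:00, 14:30-17:30, 18:00-19:00 (subtract 2h to convert from UTC+2).
Farrukh in UTC: 07:00-17:30 (subtract 2h to convert from UTC+2).
Pita in UTC: 07:00-13:00, 15:00-18:30 (subtract 3h to convert from UTC+3).
Vanya in UTC: 06:00-16:00, 18:30-19:00 (add 1h to convert from UTC-1).
Hamid in UTC: 06:30-16:30, 18:00-19:00 (subtract 3h to convert from UTC+3).
Yara ∩ Sam: 07:00-08:30, 10:00-13:00, 14:00-16:00, 17:00-19:00.
Yara ∩ Sam ∩ Imani: 07:00-08:30, 10:00-13:00, 14:30-16:00, 17:00-17:30, 18:00-19:00.
Yara ∩ Sam ∩ Imani ∩ Farrukh: 07:00-08:30, 10:00-13:00, 14:30-16:00, 17:00-17:30.
Yara ∩ Sam ∩ Imani ∩ Farrukh ∩ Pita: 07:00-08:30, 10:00-13:00, 15:00-16:00, 17:00-17:30.
Yara ∩ Sam ∩ Imani ∩ Farrukh ∩ Pita ∩ Vanya: 07:00-08:30, 10:00-13:00, 15:00-16:00.
Yara ∩ Sam ∩ Imani ∩ Farrukh ∩ Pita ∩ Vanya ∩ Hamid: 07:00-08:30, 10:00-13:00, 15:00-16:00.
Summing the common windows: 90 + 180 + 60 = 330 minutes.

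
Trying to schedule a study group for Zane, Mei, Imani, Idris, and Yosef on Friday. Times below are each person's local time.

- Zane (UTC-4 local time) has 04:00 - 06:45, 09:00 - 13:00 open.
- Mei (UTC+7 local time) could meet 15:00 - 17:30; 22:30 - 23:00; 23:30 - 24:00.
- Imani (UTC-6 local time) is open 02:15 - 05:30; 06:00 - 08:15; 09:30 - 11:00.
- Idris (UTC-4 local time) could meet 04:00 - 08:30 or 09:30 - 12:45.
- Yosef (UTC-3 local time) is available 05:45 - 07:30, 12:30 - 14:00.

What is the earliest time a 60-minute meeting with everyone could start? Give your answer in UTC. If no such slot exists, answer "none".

Zane in UTC: 08:00-10:45, 13:00-17:00 (add 4h to convert from UTC-4).
Mei in UTC: 08:00-10:30, 15:30-16:00, 16:30-17:00 (subtract 7h to convert from UTC+7).
Imani in UTC: 08:15-11:30, 12:00-14:15, 15:30-17:00 (add 6h to convert from UTC-6).
Idris in UTC: 08:00-12:30, 13:30-16:45 (add 4h to convert from UTC-4).
Yosef in UTC: 08:45-10:30, 15:30-17:00 (add 3h to convert from UTC-3).
Zane ∩ Mei: 08:00-10:30, 15:30-16:00, 16:30-17:00.
Zane ∩ Mei ∩ Imani: 08:15-10:30, 15:30-16:00, 16:30-17:00.
Zane ∩ Mei ∩ Imani ∩ Idris: 08:15-10:30, 15:30-16:00, 16:30-16:45.
Zane ∩ Mei ∩ Imani ∩ Idris ∩ Yosef: 08:45-10:30, 15:30-16:00, 16:30-16:45.
The first common window of at least 60 minutes is 08:45-10:30, so the earliest start is 08:45.

08:45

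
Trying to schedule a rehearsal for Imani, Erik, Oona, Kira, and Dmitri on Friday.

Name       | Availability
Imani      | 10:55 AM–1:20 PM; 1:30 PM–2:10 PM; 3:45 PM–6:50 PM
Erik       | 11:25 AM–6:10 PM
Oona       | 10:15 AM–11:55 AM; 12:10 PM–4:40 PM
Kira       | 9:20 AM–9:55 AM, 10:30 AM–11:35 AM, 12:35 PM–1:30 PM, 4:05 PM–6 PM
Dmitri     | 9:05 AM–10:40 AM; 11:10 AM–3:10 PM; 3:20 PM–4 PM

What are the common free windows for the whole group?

Imani ∩ Erik: 11:25-13:20, 13:30-14:10, 15:45-18:10.
Imani ∩ Erik ∩ Oona: 11:25-11:55, 12:10-13:20, 13:30-14:10, 15:45-16:40.
Imani ∩ Erik ∩ Oona ∩ Kira: 11:25-11:35, 12:35-13:20, 16:05-16:40.
Imani ∩ Erik ∩ Oona ∩ Kira ∩ Dmitri: 11:25-11:35, 12:35-13:20.
So the common availability across everyone is 11:25-11:35, 12:35-13:20.

11:25-11:35, 12:35-13:20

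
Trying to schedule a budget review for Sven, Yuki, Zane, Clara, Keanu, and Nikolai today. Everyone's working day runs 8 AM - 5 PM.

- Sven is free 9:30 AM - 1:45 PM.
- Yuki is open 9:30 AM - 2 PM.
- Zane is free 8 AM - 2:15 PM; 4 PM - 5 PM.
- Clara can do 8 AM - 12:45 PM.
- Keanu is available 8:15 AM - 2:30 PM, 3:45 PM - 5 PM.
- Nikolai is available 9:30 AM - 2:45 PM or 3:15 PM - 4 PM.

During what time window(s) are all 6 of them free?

Sven ∩ Yuki: 09:30-13:45.
Sven ∩ Yuki ∩ Zane: 09:30-13:45.
Sven ∩ Yuki ∩ Zane ∩ Clara: 09:30-12:45.
Sven ∩ Yuki ∩ Zane ∩ Clara ∩ Keanu: 09:30-12:45.
Sven ∩ Yuki ∩ Zane ∩ Clara ∩ Keanu ∩ Nikolai: 09:30-12:45.

09:30-12:45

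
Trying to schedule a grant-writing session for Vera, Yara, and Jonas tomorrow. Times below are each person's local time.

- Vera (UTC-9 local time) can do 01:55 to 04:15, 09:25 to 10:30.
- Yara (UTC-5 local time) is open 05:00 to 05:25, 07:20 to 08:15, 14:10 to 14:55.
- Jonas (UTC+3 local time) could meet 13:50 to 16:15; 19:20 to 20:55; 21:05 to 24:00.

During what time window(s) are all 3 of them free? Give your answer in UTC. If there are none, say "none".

12:20-13:15, 19:10-19:30

Vera in UTC: 10:55-13:15, 18:25-19:30 (add 9h to convert from UTC-9).
Yara in UTC: 10:00-10:25, 12:20-13:15, 19:10-19:55 (add 5h to convert from UTC-5).
Jonas in UTC: 10:50-13:15, 16:20-17:55, 18:05-21:00 (subtract 3h to convert from UTC+3).
Vera ∩ Yara: 12:20-13:15, 19:10-19:30.
Vera ∩ Yara ∩ Jonas: 12:20-13:15, 19:10-19:30.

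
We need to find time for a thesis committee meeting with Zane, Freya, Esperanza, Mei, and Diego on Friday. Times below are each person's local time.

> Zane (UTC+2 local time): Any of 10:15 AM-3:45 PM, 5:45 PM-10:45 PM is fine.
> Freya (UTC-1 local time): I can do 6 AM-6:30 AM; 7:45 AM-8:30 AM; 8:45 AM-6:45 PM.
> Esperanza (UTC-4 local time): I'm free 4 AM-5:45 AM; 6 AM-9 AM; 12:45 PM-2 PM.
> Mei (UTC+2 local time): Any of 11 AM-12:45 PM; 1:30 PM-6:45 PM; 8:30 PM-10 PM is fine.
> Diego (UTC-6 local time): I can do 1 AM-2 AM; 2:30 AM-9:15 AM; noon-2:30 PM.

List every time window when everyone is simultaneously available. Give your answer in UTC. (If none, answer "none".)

Zane in UTC: 08:15-13:45, 15:45-20:45 (subtract 2h to convert from UTC+2).
Freya in UTC: 07:00-07:30, 08:45-09:30, 09:45-19:45 (add 1h to convert from UTC-1).
Esperanza in UTC: 08:00-09:45, 10:00-13:00, 16:45-18:00 (add 4h to convert from UTC-4).
Mei in UTC: 09:00-10:45, 11:30-16:45, 18:30-20:00 (subtract 2h to convert from UTC+2).
Diego in UTC: 07:00-08:00, 08:30-15:15, 18:00-20:30 (add 6h to convert from UTC-6).
Zane ∩ Freya: 08:45-09:30, 09:45-13:45, 15:45-19:45.
Zane ∩ Freya ∩ Esperanza: 08:45-09:30, 10:00-13:00, 16:45-18:00.
Zane ∩ Freya ∩ Esperanza ∩ Mei: 09:00-09:30, 10:00-10:45, 11:30-13:00.
Zane ∩ Freya ∩ Esperanza ∩ Mei ∩ Diego: 09:00-09:30, 10:00-10:45, 11:30-13:00.
Those are the intersection windows.

09:00-09:30, 10:00-10:45, 11:30-13:00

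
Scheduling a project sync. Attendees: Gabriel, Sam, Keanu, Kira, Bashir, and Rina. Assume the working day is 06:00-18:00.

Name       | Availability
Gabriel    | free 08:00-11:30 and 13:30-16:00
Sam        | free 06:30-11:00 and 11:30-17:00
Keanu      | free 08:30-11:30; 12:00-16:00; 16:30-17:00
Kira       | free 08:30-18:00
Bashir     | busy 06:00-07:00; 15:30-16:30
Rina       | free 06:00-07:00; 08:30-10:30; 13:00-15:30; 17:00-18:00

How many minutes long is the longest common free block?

Gabriel free: 08:00-11:30, 13:30-16:00.
Sam free: 06:30-11:00, 11:30-17:00.
Keanu free: 08:30-11:30, 12:00-16:00, 16:30-17:00.
Kira free: 08:30-18:00.
Bashir free: 07:00-15:30, 16:30-18:00 (invert busy blocks within the working day).
Rina free: 06:00-07:00, 08:30-10:30, 13:00-15:30, 17:00-18:00.
Gabriel ∩ Sam: 08:00-11:00, 13:30-16:00.
Gabriel ∩ Sam ∩ Keanu: 08:30-11:00, 13:30-16:00.
Gabriel ∩ Sam ∩ Keanu ∩ Kira: 08:30-11:00, 13:30-16:00.
Gabriel ∩ Sam ∩ Keanu ∩ Kira ∩ Bashir: 08:30-11:00, 13:30-15:30.
Gabriel ∩ Sam ∩ Keanu ∩ Kira ∩ Bashir ∩ Rina: 08:30-10:30, 13:30-15:30.
The longest is 08:30-10:30 at 120 minutes.

120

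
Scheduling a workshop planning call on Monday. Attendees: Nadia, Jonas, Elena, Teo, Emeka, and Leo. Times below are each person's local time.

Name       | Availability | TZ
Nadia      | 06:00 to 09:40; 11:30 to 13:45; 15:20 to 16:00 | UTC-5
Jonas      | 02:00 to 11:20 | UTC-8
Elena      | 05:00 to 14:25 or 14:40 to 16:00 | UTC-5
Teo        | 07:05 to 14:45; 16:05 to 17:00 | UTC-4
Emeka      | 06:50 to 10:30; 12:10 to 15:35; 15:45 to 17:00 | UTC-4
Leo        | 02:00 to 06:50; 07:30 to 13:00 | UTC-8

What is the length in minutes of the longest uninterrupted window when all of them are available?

Nadia in UTC: 11:00-14:40, 16:30-18:45, 20:20-21:00 (add 5h to convert from UTC-5).
Jonas in UTC: 10:00-19:20 (add 8h to convert from UTC-8).
Elena in UTC: 10:00-19:25, 19:40-21:00 (add 5h to convert from UTC-5).
Teo in UTC: 11:05-18:45, 20:05-21:00 (add 4h to convert from UTC-4).
Emeka in UTC: 10:50-14:30, 16:10-19:35, 19:45-21:00 (add 4h to convert from UTC-4).
Leo in UTC: 10:00-14:50, 15:30-21:00 (add 8h to convert from UTC-8).
Nadia ∩ Jonas: 11:00-14:40, 16:30-18:45.
Nadia ∩ Jonas ∩ Elena: 11:00-14:40, 16:30-18:45.
Nadia ∩ Jonas ∩ Elena ∩ Teo: 11:05-14:40, 16:30-18:45.
Nadia ∩ Jonas ∩ Elena ∩ Teo ∩ Emeka: 11:05-14:30, 16:30-18:45.
Nadia ∩ Jonas ∩ Elena ∩ Teo ∩ Emeka ∩ Leo: 11:05-14:30, 16:30-18:45.
The longest is 11:05-14:30 at 205 minutes.

205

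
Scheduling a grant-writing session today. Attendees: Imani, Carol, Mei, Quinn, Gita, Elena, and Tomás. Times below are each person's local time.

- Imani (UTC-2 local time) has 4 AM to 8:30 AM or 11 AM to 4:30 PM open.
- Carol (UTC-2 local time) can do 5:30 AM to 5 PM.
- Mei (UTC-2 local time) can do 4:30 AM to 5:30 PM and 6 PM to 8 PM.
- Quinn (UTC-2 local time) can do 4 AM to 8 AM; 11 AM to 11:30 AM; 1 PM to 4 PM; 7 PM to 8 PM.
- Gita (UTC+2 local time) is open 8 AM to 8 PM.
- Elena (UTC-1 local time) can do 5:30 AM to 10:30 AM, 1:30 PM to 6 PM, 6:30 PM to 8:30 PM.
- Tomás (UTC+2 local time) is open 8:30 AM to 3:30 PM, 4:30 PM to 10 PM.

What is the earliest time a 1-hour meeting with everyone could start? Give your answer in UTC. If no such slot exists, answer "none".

Imani in UTC: 06:00-10:30, 13:00-18:30 (add 2h to convert from UTC-2).
Carol in UTC: 07:30-19:00 (add 2h to convert from UTC-2).
Mei in UTC: 06:30-19:30, 20:00-22:00 (add 2h to convert from UTC-2).
Quinn in UTC: 06:00-10:00, 13:00-13:30, 15:00-18:00, 21:00-22:00 (add 2h to convert from UTC-2).
Gita in UTC: 06:00-18:00 (subtract 2h to convert from UTC+2).
Elena in UTC: 06:30-11:30, 14:30-19:00, 19:30-21:30 (add 1h to convert from UTC-1).
Tomás in UTC: 06:30-13:30, 14:30-20:00 (subtract 2h to convert from UTC+2).
Imani ∩ Carol: 07:30-10:30, 13:00-18:30.
Imani ∩ Carol ∩ Mei: 07:30-10:30, 13:00-18:30.
Imani ∩ Carol ∩ Mei ∩ Quinn: 07:30-10:00, 13:00-13:30, 15:00-18:00.
Imani ∩ Carol ∩ Mei ∩ Quinn ∩ Gita: 07:30-10:00, 13:00-13:30, 15:00-18:00.
Imani ∩ Carol ∩ Mei ∩ Quinn ∩ Gita ∩ Elena: 07:30-10:00, 15:00-18:00.
Imani ∩ Carol ∩ Mei ∩ Quinn ∩ Gita ∩ Elena ∩ Tomás: 07:30-10:00, 15:00-18:00.
The first common window of at least 60 minutes is 07:30-10:00, so the earliest start is 07:30.

07:30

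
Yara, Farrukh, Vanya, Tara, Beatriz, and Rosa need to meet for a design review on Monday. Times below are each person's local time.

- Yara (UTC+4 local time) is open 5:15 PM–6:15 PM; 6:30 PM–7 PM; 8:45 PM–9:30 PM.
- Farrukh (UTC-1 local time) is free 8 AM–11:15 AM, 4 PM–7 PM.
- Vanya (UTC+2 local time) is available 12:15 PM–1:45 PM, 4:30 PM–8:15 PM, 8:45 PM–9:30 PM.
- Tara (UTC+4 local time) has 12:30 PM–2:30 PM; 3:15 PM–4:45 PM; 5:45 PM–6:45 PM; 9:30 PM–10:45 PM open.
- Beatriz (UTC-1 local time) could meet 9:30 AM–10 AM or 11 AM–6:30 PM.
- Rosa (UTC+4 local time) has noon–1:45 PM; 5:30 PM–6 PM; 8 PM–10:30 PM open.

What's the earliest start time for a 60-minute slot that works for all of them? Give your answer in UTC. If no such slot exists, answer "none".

none

Yara in UTC: 13:15-14:15, 14:30-15:00, 16:45-17:30 (subtract 4h to convert from UTC+4).
Farrukh in UTC: 09:00-12:15, 17:00-20:00 (add 1h to convert from UTC-1).
Vanya in UTC: 10:15-11:45, 14:30-18:15, 18:45-19:30 (subtract 2h to convert from UTC+2).
Tara in UTC: 08:30-10:30, 11:15-12:45, 13:45-14:45, 17:30-18:45 (subtract 4h to convert from UTC+4).
Beatriz in UTC: 10:30-11:00, 12:00-19:30 (add 1h to convert from UTC-1).
Rosa in UTC: 08:00-09:45, 13:30-14:00, 16:00-18:30 (subtract 4h to convert from UTC+4).
Yara ∩ Farrukh: 17:00-17:30.
Yara ∩ Farrukh ∩ Vanya: 17:00-17:30.
Yara ∩ Farrukh ∩ Vanya ∩ Tara: ∅.
Yara ∩ Farrukh ∩ Vanya ∩ Tara ∩ Beatriz: ∅.
Yara ∩ Farrukh ∩ Vanya ∩ Tara ∩ Beatriz ∩ Rosa: ∅.
There is no time when everyone is free.
No common window is at least 60 minutes long.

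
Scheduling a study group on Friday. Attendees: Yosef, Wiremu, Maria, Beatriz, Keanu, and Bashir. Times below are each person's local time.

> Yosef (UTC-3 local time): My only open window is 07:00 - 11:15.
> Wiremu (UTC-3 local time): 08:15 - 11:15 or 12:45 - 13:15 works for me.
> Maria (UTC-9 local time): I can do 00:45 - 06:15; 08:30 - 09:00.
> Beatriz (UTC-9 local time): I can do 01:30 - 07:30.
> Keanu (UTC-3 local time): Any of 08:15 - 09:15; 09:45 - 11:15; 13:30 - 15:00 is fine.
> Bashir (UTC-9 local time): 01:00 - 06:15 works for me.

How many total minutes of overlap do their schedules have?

Yosef in UTC: 10:00-14:15 (add 3h to convert from UTC-3).
Wiremu in UTC: 11:15-14:15, 15:45-16:15 (add 3h to convert from UTC-3).
Maria in UTC: 09:45-15:15, 17:30-18:00 (add 9h to convert from UTC-9).
Beatriz in UTC: 10:30-16:30 (add 9h to convert from UTC-9).
Keanu in UTC: 11:15-12:15, 12:45-14:15, 16:30-18:00 (add 3h to convert from UTC-3).
Bashir in UTC: 10:00-15:15 (add 9h to convert from UTC-9).
Yosef ∩ Wiremu: 11:15-14:15.
Yosef ∩ Wiremu ∩ Maria: 11:15-14:15.
Yosef ∩ Wiremu ∩ Maria ∩ Beatriz: 11:15-14:15.
Yosef ∩ Wiremu ∩ Maria ∩ Beatriz ∩ Keanu: 11:15-12:15, 12:45-14:15.
Yosef ∩ Wiremu ∩ Maria ∩ Beatriz ∩ Keanu ∩ Bashir: 11:15-12:15, 12:45-14:15.
Summing the common windows: 60 + 90 = 150 minutes.

150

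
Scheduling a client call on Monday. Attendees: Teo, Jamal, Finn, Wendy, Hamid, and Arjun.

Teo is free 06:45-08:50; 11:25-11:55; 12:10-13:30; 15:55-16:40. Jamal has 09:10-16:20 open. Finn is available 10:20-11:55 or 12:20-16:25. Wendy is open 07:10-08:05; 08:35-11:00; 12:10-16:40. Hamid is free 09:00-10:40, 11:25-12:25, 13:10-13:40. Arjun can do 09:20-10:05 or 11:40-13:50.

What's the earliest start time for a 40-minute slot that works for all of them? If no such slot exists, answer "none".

none

Teo ∩ Jamal: 11:25-11:55, 12:10-13:30, 15:55-16:20.
Teo ∩ Jamal ∩ Finn: 11:25-11:55, 12:20-13:30, 15:55-16:20.
Teo ∩ Jamal ∩ Finn ∩ Wendy: 12:20-13:30, 15:55-16:20.
Teo ∩ Jamal ∩ Finn ∩ Wendy ∩ Hamid: 12:20-12:25, 13:10-13:30.
Teo ∩ Jamal ∩ Finn ∩ Wendy ∩ Hamid ∩ Arjun: 12:20-12:25, 13:10-13:30.
No common window is at least 40 minutes long.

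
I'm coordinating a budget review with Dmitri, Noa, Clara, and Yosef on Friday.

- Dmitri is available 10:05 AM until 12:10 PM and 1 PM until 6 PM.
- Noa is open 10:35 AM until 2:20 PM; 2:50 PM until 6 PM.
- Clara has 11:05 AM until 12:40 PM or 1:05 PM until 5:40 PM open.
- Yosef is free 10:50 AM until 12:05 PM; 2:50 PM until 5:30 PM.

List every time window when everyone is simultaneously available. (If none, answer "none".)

11:05-12:05, 14:50-17:30

Dmitri ∩ Noa: 10:35-12:10, 13:00-14:20, 14:50-18:00.
Dmitri ∩ Noa ∩ Clara: 11:05-12:10, 13:05-14:20, 14:50-17:40.
Dmitri ∩ Noa ∩ Clara ∩ Yosef: 11:05-12:05, 14:50-17:30.
Those are the intersection windows.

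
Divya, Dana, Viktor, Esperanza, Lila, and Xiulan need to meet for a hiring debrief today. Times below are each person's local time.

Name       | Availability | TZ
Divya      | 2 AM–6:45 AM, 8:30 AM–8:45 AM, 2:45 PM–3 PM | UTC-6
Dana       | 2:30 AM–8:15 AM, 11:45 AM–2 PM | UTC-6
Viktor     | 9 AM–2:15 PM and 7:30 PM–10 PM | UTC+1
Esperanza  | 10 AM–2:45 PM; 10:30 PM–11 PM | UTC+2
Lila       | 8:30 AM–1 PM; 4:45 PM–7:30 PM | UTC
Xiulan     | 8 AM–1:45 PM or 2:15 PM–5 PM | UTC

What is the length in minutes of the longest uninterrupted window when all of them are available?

Divya in UTC: 08:00-12:45, 14:30-14:45, 20:45-21:00 (add 6h to convert from UTC-6).
Dana in UTC: 08:30-14:15, 17:45-20:00 (add 6h to convert from UTC-6).
Viktor in UTC: 08:00-13:15, 18:30-21:00 (subtract 1h to convert from UTC+1).
Esperanza in UTC: 08:00-12:45, 20:30-21:00 (subtract 2h to convert from UTC+2).
Lila in UTC: 08:30-13:00, 16:45-19:30.
Xiulan in UTC: 08:00-13:45, 14:15-17:00.
Divya ∩ Dana: 08:30-12:45.
Divya ∩ Dana ∩ Viktor: 08:30-12:45.
Divya ∩ Dana ∩ Viktor ∩ Esperanza: 08:30-12:45.
Divya ∩ Dana ∩ Viktor ∩ Esperanza ∩ Lila: 08:30-12:45.
Divya ∩ Dana ∩ Viktor ∩ Esperanza ∩ Lila ∩ Xiulan: 08:30-12:45.
Those are the intersection windows.
The longest is 08:30-12:45 at 255 minutes.

255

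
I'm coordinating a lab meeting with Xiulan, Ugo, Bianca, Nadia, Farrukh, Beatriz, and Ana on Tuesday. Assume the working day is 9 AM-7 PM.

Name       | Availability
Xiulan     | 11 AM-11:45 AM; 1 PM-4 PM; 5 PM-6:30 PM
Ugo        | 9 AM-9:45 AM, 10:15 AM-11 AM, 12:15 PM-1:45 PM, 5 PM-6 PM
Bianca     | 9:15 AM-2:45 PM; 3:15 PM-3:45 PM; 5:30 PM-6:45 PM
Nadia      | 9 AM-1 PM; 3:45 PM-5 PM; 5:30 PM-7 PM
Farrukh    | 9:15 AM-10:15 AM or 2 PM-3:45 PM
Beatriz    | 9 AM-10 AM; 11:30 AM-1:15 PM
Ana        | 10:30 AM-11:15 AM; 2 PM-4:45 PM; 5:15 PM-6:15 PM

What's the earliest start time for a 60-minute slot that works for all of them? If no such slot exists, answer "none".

Xiulan ∩ Ugo: 13:00-13:45, 17:00-18:00.
Xiulan ∩ Ugo ∩ Bianca: 13:00-13:45, 17:30-18:00.
Xiulan ∩ Ugo ∩ Bianca ∩ Nadia: 17:30-18:00.
Xiulan ∩ Ugo ∩ Bianca ∩ Nadia ∩ Farrukh: ∅.
Xiulan ∩ Ugo ∩ Bianca ∩ Nadia ∩ Farrukh ∩ Beatriz: ∅.
Xiulan ∩ Ugo ∩ Bianca ∩ Nadia ∩ Farrukh ∩ Beatriz ∩ Ana: ∅.
There is no time when everyone is free.
No common window is at least 60 minutes long.

none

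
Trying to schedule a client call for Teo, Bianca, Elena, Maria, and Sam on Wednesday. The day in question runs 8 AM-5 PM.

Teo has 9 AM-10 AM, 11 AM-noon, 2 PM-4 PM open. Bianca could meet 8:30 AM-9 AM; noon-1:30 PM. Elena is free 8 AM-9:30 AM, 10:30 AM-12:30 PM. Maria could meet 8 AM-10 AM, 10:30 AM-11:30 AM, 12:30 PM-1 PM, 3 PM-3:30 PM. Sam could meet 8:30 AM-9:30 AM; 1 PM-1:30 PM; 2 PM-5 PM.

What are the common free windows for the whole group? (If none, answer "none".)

Teo ∩ Bianca: ∅.
Teo ∩ Bianca ∩ Elena: ∅.
Teo ∩ Bianca ∩ Elena ∩ Maria: ∅.
Teo ∩ Bianca ∩ Elena ∩ Maria ∩ Sam: ∅.
There is no time when everyone is free.

none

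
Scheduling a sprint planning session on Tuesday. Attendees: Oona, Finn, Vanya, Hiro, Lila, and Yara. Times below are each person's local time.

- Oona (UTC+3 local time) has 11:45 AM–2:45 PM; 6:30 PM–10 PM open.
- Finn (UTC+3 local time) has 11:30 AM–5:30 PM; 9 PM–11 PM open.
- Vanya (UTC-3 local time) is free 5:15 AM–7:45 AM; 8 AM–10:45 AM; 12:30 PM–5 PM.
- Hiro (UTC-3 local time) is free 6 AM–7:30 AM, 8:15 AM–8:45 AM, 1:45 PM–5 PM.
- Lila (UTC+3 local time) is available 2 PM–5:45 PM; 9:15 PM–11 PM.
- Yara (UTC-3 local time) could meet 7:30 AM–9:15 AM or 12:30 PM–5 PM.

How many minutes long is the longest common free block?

45

Oona in UTC: 08:45-11:45, 15:30-19:00 (subtract 3h to convert from UTC+3).
Finn in UTC: 08:30-14:30, 18:00-20:00 (subtract 3h to convert from UTC+3).
Vanya in UTC: 08:15-10:45, 11:00-13:45, 15:30-20:00 (add 3h to convert from UTC-3).
Hiro in UTC: 09:00-10:30, 11:15-11:45, 16:45-20:00 (add 3h to convert from UTC-3).
Lila in UTC: 11:00-14:45, 18:15-20:00 (subtract 3h to convert from UTC+3).
Yara in UTC: 10:30-12:15, 15:30-20:00 (add 3h to convert from UTC-3).
Oona ∩ Finn: 08:45-11:45, 18:00-19:00.
Oona ∩ Finn ∩ Vanya: 08:45-10:45, 11:00-11:45, 18:00-19:00.
Oona ∩ Finn ∩ Vanya ∩ Hiro: 09:00-10:30, 11:15-11:45, 18:00-19:00.
Oona ∩ Finn ∩ Vanya ∩ Hiro ∩ Lila: 11:15-11:45, 18:15-19:00.
Oona ∩ Finn ∩ Vanya ∩ Hiro ∩ Lila ∩ Yara: 11:15-11:45, 18:15-19:00.
The longest is 18:15-19:00 at 45 minutes.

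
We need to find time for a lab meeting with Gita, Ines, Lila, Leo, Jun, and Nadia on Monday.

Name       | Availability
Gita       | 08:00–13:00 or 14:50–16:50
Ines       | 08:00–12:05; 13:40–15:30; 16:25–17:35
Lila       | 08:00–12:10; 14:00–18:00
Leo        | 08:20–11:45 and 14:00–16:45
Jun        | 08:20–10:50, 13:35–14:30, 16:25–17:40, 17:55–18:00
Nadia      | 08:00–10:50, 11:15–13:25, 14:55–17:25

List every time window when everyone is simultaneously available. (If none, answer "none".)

08:20-10:50, 16:25-16:45

Gita ∩ Ines: 08:00-12:05, 14:50-15:30, 16:25-16:50.
Gita ∩ Ines ∩ Lila: 08:00-12:05, 14:50-15:30, 16:25-16:50.
Gita ∩ Ines ∩ Lila ∩ Leo: 08:20-11:45, 14:50-15:30, 16:25-16:45.
Gita ∩ Ines ∩ Lila ∩ Leo ∩ Jun: 08:20-10:50, 16:25-16:45.
Gita ∩ Ines ∩ Lila ∩ Leo ∩ Jun ∩ Nadia: 08:20-10:50, 16:25-16:45.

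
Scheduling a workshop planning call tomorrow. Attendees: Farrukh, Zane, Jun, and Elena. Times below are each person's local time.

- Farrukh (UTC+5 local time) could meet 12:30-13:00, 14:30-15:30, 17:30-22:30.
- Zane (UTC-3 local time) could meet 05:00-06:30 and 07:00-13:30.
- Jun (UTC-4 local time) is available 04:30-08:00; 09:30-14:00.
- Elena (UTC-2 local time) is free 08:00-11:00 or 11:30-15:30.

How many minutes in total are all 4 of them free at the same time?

210

Farrukh in UTC: 07:30-08:00, 09:30-10:30, 12:30-17:30 (subtract 5h to convert from UTC+5).
Zane in UTC: 08:00-09:30, 10:00-16:30 (add 3h to convert from UTC-3).
Jun in UTC: 08:30-12:00, 13:30-18:00 (add 4h to convert from UTC-4).
Elena in UTC: 10:00-13:00, 13:30-17:30 (add 2h to convert from UTC-2).
Farrukh ∩ Zane: 10:00-10:30, 12:30-16:30.
Farrukh ∩ Zane ∩ Jun: 10:00-10:30, 13:30-16:30.
Farrukh ∩ Zane ∩ Jun ∩ Elena: 10:00-10:30, 13:30-16:30.
Summing the common windows: 30 + 180 = 210 minutes.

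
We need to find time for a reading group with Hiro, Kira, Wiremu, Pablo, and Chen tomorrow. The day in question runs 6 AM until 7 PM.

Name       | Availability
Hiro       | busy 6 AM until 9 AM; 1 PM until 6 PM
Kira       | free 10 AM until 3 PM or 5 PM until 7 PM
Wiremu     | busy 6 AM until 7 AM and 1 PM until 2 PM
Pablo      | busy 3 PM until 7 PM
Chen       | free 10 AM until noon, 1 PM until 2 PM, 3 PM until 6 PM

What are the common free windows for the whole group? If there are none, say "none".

Hiro free: 09:00-13:00, 18:00-19:00 (invert busy blocks within the working day).
Kira free: 10:00-15:00, 17:00-19:00.
Wiremu free: 07:00-13:00, 14:00-19:00 (invert busy blocks within the working day).
Pablo free: 06:00-15:00 (invert busy blocks within the working day).
Chen free: 10:00-12:00, 13:00-14:00, 15:00-18:00.
Hiro ∩ Kira: 10:00-13:00, 18:00-19:00.
Hiro ∩ Kira ∩ Wiremu: 10:00-13:00, 18:00-19:00.
Hiro ∩ Kira ∩ Wiremu ∩ Pablo: 10:00-13:00.
Hiro ∩ Kira ∩ Wiremu ∩ Pablo ∩ Chen: 10:00-12:00.

10:00-12:00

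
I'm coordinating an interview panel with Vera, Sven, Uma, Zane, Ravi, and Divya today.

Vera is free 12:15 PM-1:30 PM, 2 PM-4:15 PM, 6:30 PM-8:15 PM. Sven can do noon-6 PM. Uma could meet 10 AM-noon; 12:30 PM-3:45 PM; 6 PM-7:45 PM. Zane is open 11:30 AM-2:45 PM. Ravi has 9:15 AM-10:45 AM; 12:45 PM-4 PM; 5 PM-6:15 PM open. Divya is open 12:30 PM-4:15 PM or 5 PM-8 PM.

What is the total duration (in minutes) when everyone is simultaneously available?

Vera ∩ Sven: 12:15-13:30, 14:00-16:15.
Vera ∩ Sven ∩ Uma: 12:30-13:30, 14:00-15:45.
Vera ∩ Sven ∩ Uma ∩ Zane: 12:30-13:30, 14:00-14:45.
Vera ∩ Sven ∩ Uma ∩ Zane ∩ Ravi: 12:45-13:30, 14:00-14:45.
Vera ∩ Sven ∩ Uma ∩ Zane ∩ Ravi ∩ Divya: 12:45-13:30, 14:00-14:45.
So the common availability across everyone is 12:45-13:30, 14:00-14:45.
Summing the common windows: 45 + 45 = 90 minutes.

90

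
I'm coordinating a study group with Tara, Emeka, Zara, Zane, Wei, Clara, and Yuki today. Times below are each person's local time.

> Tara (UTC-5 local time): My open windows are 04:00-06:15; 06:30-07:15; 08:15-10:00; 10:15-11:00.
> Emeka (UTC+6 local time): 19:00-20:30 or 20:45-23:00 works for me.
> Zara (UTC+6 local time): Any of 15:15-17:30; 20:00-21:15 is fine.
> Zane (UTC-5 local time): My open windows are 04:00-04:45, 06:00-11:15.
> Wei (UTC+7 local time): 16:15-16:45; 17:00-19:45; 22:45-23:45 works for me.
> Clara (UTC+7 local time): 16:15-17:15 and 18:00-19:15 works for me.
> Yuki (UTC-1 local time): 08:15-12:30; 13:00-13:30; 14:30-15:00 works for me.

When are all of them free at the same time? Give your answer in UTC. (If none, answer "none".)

none

Tara in UTC: 09:00-11:15, 11:30-12:15, 13:15-15:00, 15:15-16:00 (add 5h to convert from UTC-5).
Emeka in UTC: 13:00-14:30, 14:45-17:00 (subtract 6h to convert from UTC+6).
Zara in UTC: 09:15-11:30, 14:00-15:15 (subtract 6h to convert from UTC+6).
Zane in UTC: 09:00-09:45, 11:00-16:15 (add 5h to convert from UTC-5).
Wei in UTC: 09:15-09:45, 10:00-12:45, 15:45-16:45 (subtract 7h to convert from UTC+7).
Clara in UTC: 09:15-10:15, 11:00-12:15 (subtract 7h to convert from UTC+7).
Yuki in UTC: 09:15-13:30, 14:00-14:30, 15:30-16:00 (add 1h to convert from UTC-1).
Tara ∩ Emeka: 13:15-14:30, 14:45-15:00, 15:15-16:00.
Tara ∩ Emeka ∩ Zara: 14:00-14:30, 14:45-15:00.
Tara ∩ Emeka ∩ Zara ∩ Zane: 14:00-14:30, 14:45-15:00.
Tara ∩ Emeka ∩ Zara ∩ Zane ∩ Wei: ∅.
Tara ∩ Emeka ∩ Zara ∩ Zane ∩ Wei ∩ Clara: ∅.
Tara ∩ Emeka ∩ Zara ∩ Zane ∩ Wei ∩ Clara ∩ Yuki: ∅.
There is no time when everyone is free.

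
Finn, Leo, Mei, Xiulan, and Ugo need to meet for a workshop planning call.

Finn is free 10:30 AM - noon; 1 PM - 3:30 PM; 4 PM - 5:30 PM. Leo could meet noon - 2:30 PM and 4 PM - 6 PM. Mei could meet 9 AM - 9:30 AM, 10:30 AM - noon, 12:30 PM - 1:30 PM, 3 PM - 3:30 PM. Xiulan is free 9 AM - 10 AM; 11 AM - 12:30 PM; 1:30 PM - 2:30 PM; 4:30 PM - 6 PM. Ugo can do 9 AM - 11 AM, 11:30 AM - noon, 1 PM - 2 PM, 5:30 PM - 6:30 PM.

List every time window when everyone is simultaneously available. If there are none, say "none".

Finn ∩ Leo: 13:00-14:30, 16:00-17:30.
Finn ∩ Leo ∩ Mei: 13:00-13:30.
Finn ∩ Leo ∩ Mei ∩ Xiulan: ∅.
Finn ∩ Leo ∩ Mei ∩ Xiulan ∩ Ugo: ∅.
There is no time when everyone is free.

none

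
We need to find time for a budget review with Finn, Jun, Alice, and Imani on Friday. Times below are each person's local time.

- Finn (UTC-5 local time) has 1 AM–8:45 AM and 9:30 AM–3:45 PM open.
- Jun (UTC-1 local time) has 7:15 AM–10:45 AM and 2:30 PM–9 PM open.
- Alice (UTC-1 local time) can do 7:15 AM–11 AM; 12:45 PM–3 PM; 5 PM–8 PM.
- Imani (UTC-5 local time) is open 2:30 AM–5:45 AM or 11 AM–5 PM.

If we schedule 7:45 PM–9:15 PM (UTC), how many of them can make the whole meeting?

2

Finn in UTC: 06:00-13:45, 14:30-20:45 (add 5h to convert from UTC-5).
Jun in UTC: 08:15-11:45, 15:30-22:00 (add 1h to convert from UTC-1).
Alice in UTC: 08:15-12:00, 13:45-16:00, 18:00-21:00 (add 1h to convert from UTC-1).
Imani in UTC: 07:30-10:45, 16:00-22:00 (add 5h to convert from UTC-5).
Jun and Imani can make the full 19:45-21:15 slot — that's 2.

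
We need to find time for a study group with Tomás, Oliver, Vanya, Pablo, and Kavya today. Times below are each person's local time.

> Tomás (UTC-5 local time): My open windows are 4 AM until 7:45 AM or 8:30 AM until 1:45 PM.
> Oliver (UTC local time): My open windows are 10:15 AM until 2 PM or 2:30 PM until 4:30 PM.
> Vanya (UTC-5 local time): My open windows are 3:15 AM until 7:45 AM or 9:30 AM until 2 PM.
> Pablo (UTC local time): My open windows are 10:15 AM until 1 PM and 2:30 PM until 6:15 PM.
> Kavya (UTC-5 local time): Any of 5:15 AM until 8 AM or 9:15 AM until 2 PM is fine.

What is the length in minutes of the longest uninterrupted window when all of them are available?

150

Tomás in UTC: 09:00-12:45, 13:30-18:45 (add 5h to convert from UTC-5).
Oliver in UTC: 10:15-14:00, 14:30-16:30.
Vanya in UTC: 08:15-12:45, 14:30-19:00 (add 5h to convert from UTC-5).
Pablo in UTC: 10:15-13:00, 14:30-18:15.
Kavya in UTC: 10:15-13:00, 14:15-19:00 (add 5h to convert from UTC-5).
Tomás ∩ Oliver: 10:15-12:45, 13:30-14:00, 14:30-16:30.
Tomás ∩ Oliver ∩ Vanya: 10:15-12:45, 14:30-16:30.
Tomás ∩ Oliver ∩ Vanya ∩ Pablo: 10:15-12:45, 14:30-16:30.
Tomás ∩ Oliver ∩ Vanya ∩ Pablo ∩ Kavya: 10:15-12:45, 14:30-16:30.
The longest is 10:15-12:45 at 150 minutes.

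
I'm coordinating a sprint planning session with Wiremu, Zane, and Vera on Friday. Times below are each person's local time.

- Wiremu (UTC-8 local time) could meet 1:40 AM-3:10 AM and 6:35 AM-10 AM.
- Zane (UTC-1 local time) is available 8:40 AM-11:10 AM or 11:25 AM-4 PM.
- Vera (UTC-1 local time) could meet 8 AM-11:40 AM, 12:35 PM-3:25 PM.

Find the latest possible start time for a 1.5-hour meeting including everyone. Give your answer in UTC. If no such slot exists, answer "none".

Wiremu in UTC: 09:40-11:10, 14:35-18:00 (add 8h to convert from UTC-8).
Zane in UTC: 09:40-12:10, 12:25-17:00 (add 1h to convert from UTC-1).
Vera in UTC: 09:00-12:40, 13:35-16:25 (add 1h to convert from UTC-1).
Wiremu ∩ Zane: 09:40-11:10, 14:35-17:00.
Wiremu ∩ Zane ∩ Vera: 09:40-11:10, 14:35-16:25.
Those are the intersection windows.
The last common window of at least 90 minutes is 14:35-16:25; a 90-minute meeting can start as late as 14:55 and still end by 16:25.

14:55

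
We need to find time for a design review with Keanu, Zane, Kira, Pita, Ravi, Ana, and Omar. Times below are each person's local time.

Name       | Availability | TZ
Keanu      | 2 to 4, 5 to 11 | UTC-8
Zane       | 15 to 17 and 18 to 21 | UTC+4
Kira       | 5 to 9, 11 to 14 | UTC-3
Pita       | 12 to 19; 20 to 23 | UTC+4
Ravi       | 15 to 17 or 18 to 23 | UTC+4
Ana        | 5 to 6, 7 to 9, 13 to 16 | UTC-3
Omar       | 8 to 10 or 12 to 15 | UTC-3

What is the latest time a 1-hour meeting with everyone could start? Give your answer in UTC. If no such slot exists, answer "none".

16:00

Keanu in UTC: 10:00-12:00, 13:00-19:00 (add 8h to convert from UTC-8).
Zane in UTC: 11:00-13:00, 14:00-17:00 (subtract 4h to convert from UTC+4).
Kira in UTC: 08:00-12:00, 14:00-17:00 (add 3h to convert from UTC-3).
Pita in UTC: 08:00-15:00, 16:00-19:00 (subtract 4h to convert from UTC+4).
Ravi in UTC: 11:00-13:00, 14:00-19:00 (subtract 4h to convert from UTC+4).
Ana in UTC: 08:00-09:00, 10:00-12:00, 16:00-19:00 (add 3h to convert from UTC-3).
Omar in UTC: 11:00-13:00, 15:00-18:00 (add 3h to convert from UTC-3).
Keanu ∩ Zane: 11:00-12:00, 14:00-17:00.
Keanu ∩ Zane ∩ Kira: 11:00-12:00, 14:00-17:00.
Keanu ∩ Zane ∩ Kira ∩ Pita: 11:00-12:00, 14:00-15:00, 16:00-17:00.
Keanu ∩ Zane ∩ Kira ∩ Pita ∩ Ravi: 11:00-12:00, 14:00-15:00, 16:00-17:00.
Keanu ∩ Zane ∩ Kira ∩ Pita ∩ Ravi ∩ Ana: 11:00-12:00, 16:00-17:00.
Keanu ∩ Zane ∩ Kira ∩ Pita ∩ Ravi ∩ Ana ∩ Omar: 11:00-12:00, 16:00-17:00.
The last common window of at least 60 minutes is 16:00-17:00; a 60-minute meeting can start as late as 16:00 and still end by 17:00.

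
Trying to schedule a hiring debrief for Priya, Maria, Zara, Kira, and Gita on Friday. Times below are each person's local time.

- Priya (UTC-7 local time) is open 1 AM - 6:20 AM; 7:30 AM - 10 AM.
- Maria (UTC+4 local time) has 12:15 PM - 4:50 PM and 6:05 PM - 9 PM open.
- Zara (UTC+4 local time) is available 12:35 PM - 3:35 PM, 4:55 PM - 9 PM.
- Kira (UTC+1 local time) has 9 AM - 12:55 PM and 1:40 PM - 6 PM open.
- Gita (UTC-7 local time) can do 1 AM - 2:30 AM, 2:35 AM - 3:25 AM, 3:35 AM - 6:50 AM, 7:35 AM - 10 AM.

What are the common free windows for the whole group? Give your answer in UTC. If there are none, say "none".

Priya in UTC: 08:00-13:20, 14:30-17:00 (add 7h to convert from UTC-7).
Maria in UTC: 08:15-12:50, 14:05-17:00 (subtract 4h to convert from UTC+4).
Zara in UTC: 08:35-11:35, 12:55-17:00 (subtract 4h to convert from UTC+4).
Kira in UTC: 08:00-11:55, 12:40-17:00 (subtract 1h to convert from UTC+1).
Gita in UTC: 08:00-09:30, 09:35-10:25, 10:35-13:50, 14:35-17:00 (add 7h to convert from UTC-7).
Priya ∩ Maria: 08:15-12:50, 14:30-17:00.
Priya ∩ Maria ∩ Zara: 08:35-11:35, 14:30-17:00.
Priya ∩ Maria ∩ Zara ∩ Kira: 08:35-11:35, 14:30-17:00.
Priya ∩ Maria ∩ Zara ∩ Kira ∩ Gita: 08:35-09:30, 09:35-10:25, 10:35-11:35, 14:35-17:00.
So the common availability across everyone is 08:35-09:30, 09:35-10:25, 10:35-11:35, 14:35-17:00.

08:35-09:30, 09:35-10:25, 10:35-11:35, 14:35-17:00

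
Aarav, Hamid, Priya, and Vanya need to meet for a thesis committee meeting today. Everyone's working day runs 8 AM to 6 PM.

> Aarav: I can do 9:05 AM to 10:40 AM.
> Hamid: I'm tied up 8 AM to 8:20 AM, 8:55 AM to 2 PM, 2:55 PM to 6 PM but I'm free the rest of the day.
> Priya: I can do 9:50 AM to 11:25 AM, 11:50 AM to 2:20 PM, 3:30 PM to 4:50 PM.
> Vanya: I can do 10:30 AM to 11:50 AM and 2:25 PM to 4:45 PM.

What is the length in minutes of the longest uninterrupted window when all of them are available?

Aarav free: 09:05-10:40.
Hamid free: 08:20-08:55, 14:00-14:55 (invert busy blocks within the working day).
Priya free: 09:50-11:25, 11:50-14:20, 15:30-16:50.
Vanya free: 10:30-11:50, 14:25-16:45.
Aarav ∩ Hamid: ∅.
Aarav ∩ Hamid ∩ Priya: ∅.
Aarav ∩ Hamid ∩ Priya ∩ Vanya: ∅.
There is no time when everyone is free.
No common window exists, so the longest block is 0 minutes.

0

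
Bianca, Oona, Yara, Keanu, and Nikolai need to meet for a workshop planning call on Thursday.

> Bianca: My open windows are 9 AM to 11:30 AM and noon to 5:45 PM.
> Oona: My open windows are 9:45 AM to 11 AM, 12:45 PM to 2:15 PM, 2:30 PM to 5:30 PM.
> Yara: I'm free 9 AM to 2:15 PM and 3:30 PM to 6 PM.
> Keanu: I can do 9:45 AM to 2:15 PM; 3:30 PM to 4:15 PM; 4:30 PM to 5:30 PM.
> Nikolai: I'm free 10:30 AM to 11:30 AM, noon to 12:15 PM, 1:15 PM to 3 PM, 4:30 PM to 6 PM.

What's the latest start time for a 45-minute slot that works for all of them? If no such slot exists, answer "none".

Bianca ∩ Oona: 09:45-11:00, 12:45-14:15, 14:30-17:30.
Bianca ∩ Oona ∩ Yara: 09:45-11:00, 12:45-14:15, 15:30-17:30.
Bianca ∩ Oona ∩ Yara ∩ Keanu: 09:45-11:00, 12:45-14:15, 15:30-16:15, 16:30-17:30.
Bianca ∩ Oona ∩ Yara ∩ Keanu ∩ Nikolai: 10:30-11:00, 13:15-14:15, 16:30-17:30.
So the common availability across everyone is 10:30-11:00, 13:15-14:15, 16:30-17:30.
The last common window of at least 45 minutes is 16:30-17:30; a 45-minute meeting can start as late as 16:45 and still end by 17:30.

16:45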